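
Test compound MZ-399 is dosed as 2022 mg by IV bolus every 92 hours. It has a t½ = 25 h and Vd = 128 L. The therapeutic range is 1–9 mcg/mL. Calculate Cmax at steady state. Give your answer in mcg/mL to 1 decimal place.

k = ln2/t½ = ln2/25 ≈ 0.027726 h⁻¹; fraction remaining f = e^(−kτ) = e^(−0.027726×92) ≈ 0.0780.
Accumulation ratio R = 1/(1 − f) ≈ 1/0.9220 ≈ 1.0846.
Each bolus raises the concentration by D/Vd = 2022/128 ≈ 15.797 mcg/mL.
Steady-state peak Cmax,ss = C₀·R ≈ 15.797 × 1.0846 ≈ 17.133 mcg/mL.
Peak 17.1 mcg/mL vs MTC 9 mcg/mL: exceeds toxic threshold.

17.1 mcg/mL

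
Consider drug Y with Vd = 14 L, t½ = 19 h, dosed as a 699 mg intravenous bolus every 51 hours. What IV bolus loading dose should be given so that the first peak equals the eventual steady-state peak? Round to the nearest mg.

f = (1/2)^(51/19) ≈ 0.155587; accumulation ratio R = 1/(1−f) ≈ 1.18425.
Loading dose to hit Cmax,ss on first dose: D_load = D_maint·R ≈ 699 × 1.18425 ≈ 827.79 mg.

828 mg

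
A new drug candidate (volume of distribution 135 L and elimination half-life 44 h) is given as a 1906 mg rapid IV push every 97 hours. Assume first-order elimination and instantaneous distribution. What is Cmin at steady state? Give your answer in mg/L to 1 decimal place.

Over one 97-h interval, 97/44 ≈ 2.2045 half-lives elapse, leaving f ≈ 0.2170 of each dose.
Accumulation ratio R = 1/(1 − f) ≈ 1/0.7830 ≈ 1.2771.
Each bolus raises the concentration by D/Vd = 1906/135 ≈ 14.119 mg/L.
Cmax,ss = C₀/(1 − f) ≈ 14.119/0.7830 ≈ 18.032 mg/L.
One interval later, Cmin,ss = Cmax,ss·e^(−kτ) ≈ 18.032 × 0.2170 ≈ 3.913 mg/L.

3.9 mg/L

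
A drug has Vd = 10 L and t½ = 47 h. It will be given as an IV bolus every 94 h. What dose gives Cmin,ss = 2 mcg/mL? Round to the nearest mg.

60 mg

τ/t½ = 94/47 ≈ 2, so f = (1/2)^(94/47) ≈ 0.250000.
Cmin,ss = (D/Vd)·f/(1−f), so D = Cmin,ss·Vd·(1−f)/f.
D = 2 × 10 × (1−f)/f ≈ 2 × 10 × 3.00000 ≈ 60.00 mg.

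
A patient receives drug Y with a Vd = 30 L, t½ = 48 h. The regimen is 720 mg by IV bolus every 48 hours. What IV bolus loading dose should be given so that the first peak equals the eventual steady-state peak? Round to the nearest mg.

f = (1/2)^(48/48) ≈ 0.500000; accumulation ratio R = 1/(1−f) ≈ 2.00000.
Loading dose to hit Cmax,ss on first dose: D_load = D_maint·R ≈ 720 × 2.00000 ≈ 1440.00 mg.

1440 mg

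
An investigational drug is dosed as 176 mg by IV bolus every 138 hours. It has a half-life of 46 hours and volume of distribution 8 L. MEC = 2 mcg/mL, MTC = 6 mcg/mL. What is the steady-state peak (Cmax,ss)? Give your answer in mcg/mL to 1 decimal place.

τ = 138 h = 3 half-lives, so f = (1/2)^3 = 0.125.
At steady state, R = 1/(1 − 0.125) = 8/7.
Single-dose peak C₀ = D/Vd = 176/8 = 22 mcg/mL.
Steady-state peak Cmax,ss = C₀·R = 22 × 8/7 ≈ 25.143 mcg/mL.
Peak 25.1 mcg/mL vs MTC 6 mcg/mL: exceeds toxic threshold.

25.1 mcg/mL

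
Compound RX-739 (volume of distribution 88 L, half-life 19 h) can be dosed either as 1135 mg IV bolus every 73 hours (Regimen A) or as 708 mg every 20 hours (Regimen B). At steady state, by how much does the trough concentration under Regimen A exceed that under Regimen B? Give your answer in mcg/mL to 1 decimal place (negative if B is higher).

Regimen A: f = (1/2)^(73/19) ≈ 0.0697; Cmin,ss = (1135/88)·f/(1−f) ≈ 0.966 mcg/mL.
Regimen B: f = (1/2)^(20/19) ≈ 0.4821; Cmin,ss = (708/88)·f/(1−f) ≈ 7.489 mcg/mL.
Difference ≈ 0.966 − 7.489 ≈ -6.523 mcg/mL.

-6.5 mcg/mL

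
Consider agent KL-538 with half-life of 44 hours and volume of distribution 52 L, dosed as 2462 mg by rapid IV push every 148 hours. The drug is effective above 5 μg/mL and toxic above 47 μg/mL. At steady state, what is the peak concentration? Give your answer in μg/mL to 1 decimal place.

k = ln2/t½ = ln2/44 ≈ 0.015753 h⁻¹; fraction remaining f = e^(−kτ) = e^(−0.015753×148) ≈ 0.0972.
At steady state, accumulation factor R = 1/(1 − e^(−kτ)) ≈ 1.1077.
Single-dose peak C₀ = D/Vd = 2462/52 ≈ 47.346 μg/mL.
Steady-state peak Cmax,ss = C₀·R ≈ 47.346 × 1.1077 ≈ 52.445 μg/mL.
Peak 52.4 μg/mL vs MTC 47 μg/mL: exceeds toxic threshold.

52.4 μg/mL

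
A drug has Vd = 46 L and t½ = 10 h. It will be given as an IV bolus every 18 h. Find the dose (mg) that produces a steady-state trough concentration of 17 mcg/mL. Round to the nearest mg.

τ/t½ = 18/10 ≈ 1.8, so f = (1/2)^(18/10) ≈ 0.287175.
Cmin,ss = (D/Vd)·f/(1−f), so D = Cmin,ss·Vd·(1−f)/f.
D = 17 × 46 × (1−f)/f ≈ 17 × 46 × 2.48220 ≈ 1941.08 mg.

1941 mg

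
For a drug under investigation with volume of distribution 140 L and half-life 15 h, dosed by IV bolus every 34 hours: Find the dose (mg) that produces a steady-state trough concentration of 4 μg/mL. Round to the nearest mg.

τ/t½ = 34/15 ≈ 2.2667, so f = (1/2)^(34/15) ≈ 0.207809.
Cmin,ss = (D/Vd)·f/(1−f), so D = Cmin,ss·Vd·(1−f)/f.
D = 4 × 140 × (1−f)/f ≈ 4 × 140 × 3.81211 ≈ 2134.78 mg.

2135 mg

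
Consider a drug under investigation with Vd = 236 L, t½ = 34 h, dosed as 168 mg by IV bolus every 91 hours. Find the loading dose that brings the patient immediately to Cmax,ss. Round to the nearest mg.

f = (1/2)^(91/34) ≈ 0.156424; accumulation ratio R = 1/(1−f) ≈ 1.18543.
Loading dose to hit Cmax,ss on first dose: D_load = D_maint·R ≈ 168 × 1.18543 ≈ 199.15 mg.

199 mg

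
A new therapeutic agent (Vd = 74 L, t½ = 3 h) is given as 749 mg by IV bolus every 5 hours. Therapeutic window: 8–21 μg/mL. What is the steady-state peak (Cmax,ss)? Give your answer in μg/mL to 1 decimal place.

14.8 μg/mL

Over one 5-h interval, 5/3 ≈ 1.6667 half-lives elapse, leaving f ≈ 0.3150 of each dose.
At steady state, accumulation factor R = 1/(1 − e^(−kτ)) ≈ 1.4599.
Single-dose peak C₀ = D/Vd = 749/74 ≈ 10.122 μg/mL.
Steady-state peak Cmax,ss = C₀·R ≈ 10.122 × 1.4599 ≈ 14.777 μg/mL.
Peak 14.8 μg/mL vs MTC 21 μg/mL: below toxic threshold.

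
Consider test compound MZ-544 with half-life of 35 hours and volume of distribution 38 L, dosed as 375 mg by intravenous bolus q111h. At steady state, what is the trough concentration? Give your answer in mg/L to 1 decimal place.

1.2 mg/L

Over one 111-h interval, 111/35 ≈ 3.1714 half-lives elapse, leaving f ≈ 0.1110 of each dose.
Accumulation ratio R = 1/(1 − f) ≈ 1/0.8890 ≈ 1.1249.
Single-dose peak C₀ = D/Vd = 375/38 ≈ 9.868 mg/L.
Steady-state peak Cmax,ss = C₀·R ≈ 9.868 × 1.1249 ≈ 11.101 mg/L.
Steady-state trough Cmin,ss = Cmax,ss·f ≈ 11.101 × 0.1110 ≈ 1.232 mg/L.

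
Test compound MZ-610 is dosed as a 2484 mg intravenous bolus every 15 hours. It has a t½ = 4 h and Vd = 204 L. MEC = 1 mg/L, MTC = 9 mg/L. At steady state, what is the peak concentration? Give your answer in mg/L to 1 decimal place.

13.2 mg/L

τ/t½ = 15/4 ≈ 3.75, so fraction remaining f = (1/2)^(15/4) ≈ 0.0743.
Accumulation ratio R = 1/(1 − f) ≈ 1/0.9257 ≈ 1.0803.
Each bolus raises the concentration by D/Vd = 2484/204 ≈ 12.176 mg/L.
Steady-state peak Cmax,ss = C₀·R ≈ 12.176 × 1.0803 ≈ 13.154 mg/L.
Peak 13.2 mg/L vs MTC 9 mg/L: exceeds toxic threshold.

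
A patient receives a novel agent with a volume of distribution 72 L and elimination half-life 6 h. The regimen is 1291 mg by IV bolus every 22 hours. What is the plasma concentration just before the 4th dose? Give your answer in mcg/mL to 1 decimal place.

1.5 mcg/mL

f = (1/2)^(τ/t½) = (1/2)^(22/6) ≈ 0.0787.
C₀ = D/Vd = 1291/72 ≈ 17.931 mcg/mL.
Before the 4th dose, 3 doses have been given. Superposition: Cmin = C₀·(f + f² + … + f^3).
≈ 17.931 × (0.0787 + 0.0062 + 0.0005) ≈ 17.931 × 0.0854 ≈ 1.531 mcg/mL.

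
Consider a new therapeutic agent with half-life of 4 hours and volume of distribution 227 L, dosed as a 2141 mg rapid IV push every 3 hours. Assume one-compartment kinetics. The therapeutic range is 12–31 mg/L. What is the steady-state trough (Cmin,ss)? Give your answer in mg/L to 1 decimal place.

13.8 mg/L

k = ln2/t½ = ln2/4 ≈ 0.173287 h⁻¹; fraction remaining f = e^(−kτ) = e^(−0.173287×3) ≈ 0.5946.
Single-dose peak C₀ = D/Vd = 2141/227 ≈ 9.432 mg/L.
Steady-state trough Cmin,ss = C₀·f/(1−f) ≈ 9.432 × 0.5946/0.4054 ≈ 13.834 mg/L.
Trough 13.8 mg/L vs MEC 12 mg/L: adequate.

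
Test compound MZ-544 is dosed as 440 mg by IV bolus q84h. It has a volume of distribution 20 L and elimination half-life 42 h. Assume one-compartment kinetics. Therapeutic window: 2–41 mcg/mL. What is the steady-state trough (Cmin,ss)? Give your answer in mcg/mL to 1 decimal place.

7.3 mcg/mL

τ = 84 h = 2 half-lives, so f = (1/2)^2 = 0.25.
At steady state, R = 1/(1 − 0.25) = 4/3.
Single-dose peak C₀ = D/Vd = 440/20 = 22 mcg/mL.
Steady-state peak Cmax,ss = C₀·R = 22 × 4/3 ≈ 29.333 mcg/mL.
Steady-state trough Cmin,ss = Cmax,ss·f ≈ 29.333 × 0.25 ≈ 7.333 mcg/mL.
Trough 7.3 mcg/mL vs MEC 2 mcg/mL: adequate.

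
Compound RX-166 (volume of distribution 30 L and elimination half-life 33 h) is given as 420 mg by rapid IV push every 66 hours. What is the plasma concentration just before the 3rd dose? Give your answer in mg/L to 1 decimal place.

4.4 mg/L

f = (1/2)^(τ/t½) = (1/2)^(66/33) ≈ 0.2500.
C₀ = D/Vd = 420/30 ≈ 14.000 mg/L.
Before the 3rd dose, 2 doses have been given. Superposition: Cmin = C₀·(f + f²).
≈ 14.000 × (0.2500 + 0.0625) ≈ 14.000 × 0.3125 ≈ 4.375 mg/L.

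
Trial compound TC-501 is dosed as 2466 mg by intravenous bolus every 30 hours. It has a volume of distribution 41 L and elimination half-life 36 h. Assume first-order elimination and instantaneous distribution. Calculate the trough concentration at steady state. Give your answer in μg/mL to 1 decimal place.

k = ln2/t½ = ln2/36 ≈ 0.019254 h⁻¹; fraction remaining f = e^(−kτ) = e^(−0.019254×30) ≈ 0.5612.
At steady state, accumulation factor R = 1/(1 − e^(−kτ)) ≈ 2.2789.
Single-dose peak C₀ = D/Vd = 2466/41 ≈ 60.146 μg/mL.
Steady-state peak Cmax,ss = C₀·R ≈ 60.146 × 2.2789 ≈ 137.067 μg/mL.
Steady-state trough Cmin,ss = Cmax,ss·f ≈ 137.067 × 0.5612 ≈ 76.922 μg/mL.

76.9 μg/mL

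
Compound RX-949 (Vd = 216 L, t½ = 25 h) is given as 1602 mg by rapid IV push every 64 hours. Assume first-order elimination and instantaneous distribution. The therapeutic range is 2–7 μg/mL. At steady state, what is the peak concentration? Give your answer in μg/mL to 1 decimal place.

k = ln2/t½ = ln2/25 ≈ 0.027726 h⁻¹; fraction remaining f = e^(−kτ) = e^(−0.027726×64) ≈ 0.1696.
At steady state, accumulation factor R = 1/(1 − e^(−kτ)) ≈ 1.2042.
Single-dose peak C₀ = D/Vd = 1602/216 ≈ 7.417 μg/mL.
Steady-state peak Cmax,ss = C₀·R ≈ 7.417 × 1.2042 ≈ 8.932 μg/mL.
Peak 8.9 μg/mL vs MTC 7 μg/mL: exceeds toxic threshold.

8.9 μg/mL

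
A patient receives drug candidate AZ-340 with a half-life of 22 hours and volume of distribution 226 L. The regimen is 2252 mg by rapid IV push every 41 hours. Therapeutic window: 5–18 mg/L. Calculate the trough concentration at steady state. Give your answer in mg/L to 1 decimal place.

k = ln2/t½ = ln2/22 ≈ 0.031507 h⁻¹; fraction remaining f = e^(−kτ) = e^(−0.031507×41) ≈ 0.2748.
Accumulation ratio R = 1/(1 − f) ≈ 1/0.7252 ≈ 1.3789.
Each bolus raises the concentration by D/Vd = 2252/226 ≈ 9.965 mg/L.
Steady-state peak Cmax,ss = C₀·R ≈ 9.965 × 1.3789 ≈ 13.741 mg/L.
One interval later, Cmin,ss = Cmax,ss·e^(−kτ) ≈ 13.741 × 0.2748 ≈ 3.776 mg/L.
Trough 3.8 mg/L vs MEC 5 mg/L: subtherapeutic.

3.8 mg/L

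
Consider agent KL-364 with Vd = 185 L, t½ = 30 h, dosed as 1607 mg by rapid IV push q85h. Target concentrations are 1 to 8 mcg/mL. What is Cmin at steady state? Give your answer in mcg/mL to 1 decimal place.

1.4 mcg/mL

k = ln2/t½ = ln2/30 ≈ 0.023105 h⁻¹; fraction remaining f = e^(−kτ) = e^(−0.023105×85) ≈ 0.1403.
At steady state, accumulation factor R = 1/(1 − e^(−kτ)) ≈ 1.1632.
Each bolus raises the concentration by D/Vd = 1607/185 ≈ 8.686 mcg/mL.
Cmax,ss = C₀/(1 − f) ≈ 8.686/0.8597 ≈ 10.104 mcg/mL.
Steady-state trough Cmin,ss = Cmax,ss·f ≈ 10.104 × 0.1403 ≈ 1.418 mcg/mL.
Trough 1.4 mcg/mL vs MEC 1 mcg/mL: adequate.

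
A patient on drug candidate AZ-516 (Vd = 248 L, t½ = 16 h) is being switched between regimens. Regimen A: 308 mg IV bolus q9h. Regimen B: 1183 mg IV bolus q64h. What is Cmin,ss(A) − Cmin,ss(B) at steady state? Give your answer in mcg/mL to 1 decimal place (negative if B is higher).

2.3 mcg/mL

Regimen A: f = (1/2)^(9/16) ≈ 0.6771; Cmin,ss = (308/248)·f/(1−f) ≈ 2.604 mcg/mL.
Regimen B: f = (1/2)^(64/16) ≈ 0.0625; Cmin,ss = (1183/248)·f/(1−f) ≈ 0.318 mcg/mL.
Difference ≈ 2.604 − 0.318 ≈ 2.286 mcg/mL.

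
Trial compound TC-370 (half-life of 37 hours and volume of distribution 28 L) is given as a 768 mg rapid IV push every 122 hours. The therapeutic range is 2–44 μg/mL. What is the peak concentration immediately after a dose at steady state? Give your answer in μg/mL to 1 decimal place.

30.5 μg/mL

τ/t½ = 122/37 ≈ 3.2973, so fraction remaining f = (1/2)^(122/37) ≈ 0.1017.
Accumulation ratio R = 1/(1 − f) ≈ 1/0.8983 ≈ 1.1132.
Single-dose peak C₀ = D/Vd = 768/28 ≈ 27.429 μg/mL.
Steady-state peak Cmax,ss = C₀·R ≈ 27.429 × 1.1132 ≈ 30.534 μg/mL.
Peak 30.5 μg/mL vs MTC 44 μg/mL: below toxic threshold.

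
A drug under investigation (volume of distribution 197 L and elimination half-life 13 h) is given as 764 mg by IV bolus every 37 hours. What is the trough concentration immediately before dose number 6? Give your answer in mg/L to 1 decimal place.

f = (1/2)^(τ/t½) = (1/2)^(37/13) ≈ 0.1391.
C₀ = D/Vd = 764/197 ≈ 3.878 mg/L.
Before the 6th dose, 5 doses have been given. Superposition: Cmin = C₀·(f + f² + … + f^5).
≈ 3.878 × (0.1391 + 0.0193 + 0.0027 + 0.0004 + 0.0001) ≈ 3.878 × 0.1616 ≈ 0.627 mg/L.

0.6 mg/L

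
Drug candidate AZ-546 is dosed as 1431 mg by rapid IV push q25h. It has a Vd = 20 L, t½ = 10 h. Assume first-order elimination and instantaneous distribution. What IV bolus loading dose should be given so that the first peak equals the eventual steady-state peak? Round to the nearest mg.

1738 mg

f = (1/2)^(25/10) ≈ 0.176777; accumulation ratio R = 1/(1−f) ≈ 1.21474.
Loading dose to hit Cmax,ss on first dose: D_load = D_maint·R ≈ 1431 × 1.21474 ≈ 1738.29 mg.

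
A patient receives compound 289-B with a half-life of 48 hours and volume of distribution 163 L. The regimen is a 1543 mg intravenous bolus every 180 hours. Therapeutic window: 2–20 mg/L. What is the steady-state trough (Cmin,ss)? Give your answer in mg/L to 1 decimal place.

0.8 mg/L

k = ln2/t½ = ln2/48 ≈ 0.014441 h⁻¹; fraction remaining f = e^(−kτ) = e^(−0.014441×180) ≈ 0.0743.
Accumulation ratio R = 1/(1 − f) ≈ 1/0.9257 ≈ 1.0803.
Each bolus raises the concentration by D/Vd = 1543/163 ≈ 9.466 mg/L.
Steady-state peak Cmax,ss = C₀·R ≈ 9.466 × 1.0803 ≈ 10.226 mg/L.
One interval later, Cmin,ss = Cmax,ss·e^(−kτ) ≈ 10.226 × 0.0743 ≈ 0.760 mg/L.
Trough 0.8 mg/L vs MEC 2 mg/L: subtherapeutic.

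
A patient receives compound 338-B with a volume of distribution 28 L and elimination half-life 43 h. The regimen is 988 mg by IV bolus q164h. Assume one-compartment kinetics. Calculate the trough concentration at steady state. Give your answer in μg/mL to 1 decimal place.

2.7 μg/mL

k = ln2/t½ = ln2/43 ≈ 0.016120 h⁻¹; fraction remaining f = e^(−kτ) = e^(−0.016120×164) ≈ 0.0711.
At steady state, accumulation factor R = 1/(1 − e^(−kτ)) ≈ 1.0765.
Single-dose peak C₀ = D/Vd = 988/28 ≈ 35.286 μg/mL.
Cmax,ss = C₀/(1 − f) ≈ 35.286/0.9289 ≈ 37.987 μg/mL.
One interval later, Cmin,ss = Cmax,ss·e^(−kτ) ≈ 37.987 × 0.0711 ≈ 2.701 μg/mL.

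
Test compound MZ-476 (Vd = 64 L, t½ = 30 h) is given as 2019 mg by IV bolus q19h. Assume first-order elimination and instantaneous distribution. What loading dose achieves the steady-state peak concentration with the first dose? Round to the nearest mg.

5682 mg

f = (1/2)^(19/30) ≈ 0.644685; accumulation ratio R = 1/(1−f) ≈ 2.81440.
Loading dose to hit Cmax,ss on first dose: D_load = D_maint·R ≈ 2019 × 2.81440 ≈ 5682.27 mg.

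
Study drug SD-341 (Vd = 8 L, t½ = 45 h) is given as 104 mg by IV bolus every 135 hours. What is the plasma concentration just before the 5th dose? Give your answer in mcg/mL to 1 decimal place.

1.9 mcg/mL

f = (1/2)^(τ/t½) = (1/2)^(135/45) ≈ 0.1250.
C₀ = D/Vd = 104/8 ≈ 13.000 mcg/mL.
Before the 5th dose, 4 doses have been given. Superposition: Cmin = C₀·(f + f² + … + f^4).
≈ 13.000 × (0.1250 + 0.0156 + 0.0020 + 0.0002) ≈ 13.000 × 0.1428 ≈ 1.856 mcg/mL.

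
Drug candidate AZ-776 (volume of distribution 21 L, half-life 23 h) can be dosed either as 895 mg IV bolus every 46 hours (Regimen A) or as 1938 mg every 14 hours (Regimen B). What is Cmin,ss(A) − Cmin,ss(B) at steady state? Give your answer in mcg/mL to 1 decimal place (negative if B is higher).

Regimen A: f = (1/2)^(46/23) ≈ 0.2500; Cmin,ss = (895/21)·f/(1−f) ≈ 14.206 mcg/mL.
Regimen B: f = (1/2)^(14/23) ≈ 0.6558; Cmin,ss = (1938/21)·f/(1−f) ≈ 175.831 mcg/mL.
Difference ≈ 14.206 − 175.831 ≈ -161.625 mcg/mL.

-161.6 mcg/mL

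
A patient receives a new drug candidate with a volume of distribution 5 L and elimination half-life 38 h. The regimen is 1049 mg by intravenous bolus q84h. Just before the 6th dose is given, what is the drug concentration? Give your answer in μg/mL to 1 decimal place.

57.8 μg/mL

f = (1/2)^(τ/t½) = (1/2)^(84/38) ≈ 0.2161.
C₀ = D/Vd = 1049/5 ≈ 209.800 μg/mL.
Before the 6th dose, 5 doses have been given. Superposition: Cmin = C₀·(f + f² + … + f^5).
≈ 209.800 × (0.2161 + 0.0467 + 0.0101 + 0.0022 + 0.0005) ≈ 209.800 × 0.2756 ≈ 57.821 μg/mL.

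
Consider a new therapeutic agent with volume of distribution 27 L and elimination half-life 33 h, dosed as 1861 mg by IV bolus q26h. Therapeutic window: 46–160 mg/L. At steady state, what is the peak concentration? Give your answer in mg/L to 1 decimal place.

163.8 mg/L

k = ln2/t½ = ln2/33 ≈ 0.021004 h⁻¹; fraction remaining f = e^(−kτ) = e^(−0.021004×26) ≈ 0.5792.
At steady state, accumulation factor R = 1/(1 − e^(−kτ)) ≈ 2.3764.
Each bolus raises the concentration by D/Vd = 1861/27 ≈ 68.926 mg/L.
Cmax,ss = C₀/(1 − f) ≈ 68.926/0.4208 ≈ 163.798 mg/L.
Peak 163.8 mg/L vs MTC 160 mg/L: exceeds toxic threshold.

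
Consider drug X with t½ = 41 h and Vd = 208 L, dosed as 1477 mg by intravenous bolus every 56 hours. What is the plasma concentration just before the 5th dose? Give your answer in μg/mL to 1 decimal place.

4.4 μg/mL

f = (1/2)^(τ/t½) = (1/2)^(56/41) ≈ 0.3880.
C₀ = D/Vd = 1477/208 ≈ 7.101 μg/mL.
Before the 5th dose, 4 doses have been given. Superposition: Cmin = C₀·(f + f² + … + f^4).
≈ 7.101 × (0.3880 + 0.1505 + 0.0584 + 0.0227) ≈ 7.101 × 0.6196 ≈ 4.400 μg/mL.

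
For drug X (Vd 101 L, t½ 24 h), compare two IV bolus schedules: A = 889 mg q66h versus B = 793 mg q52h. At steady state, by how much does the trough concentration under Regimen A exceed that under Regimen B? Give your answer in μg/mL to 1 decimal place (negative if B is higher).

Regimen A: f = (1/2)^(66/24) ≈ 0.1487; Cmin,ss = (889/101)·f/(1−f) ≈ 1.537 μg/mL.
Regimen B: f = (1/2)^(52/24) ≈ 0.2227; Cmin,ss = (793/101)·f/(1−f) ≈ 2.249 μg/mL.
Difference ≈ 1.537 − 2.249 ≈ -0.712 μg/mL.

-0.7 μg/mL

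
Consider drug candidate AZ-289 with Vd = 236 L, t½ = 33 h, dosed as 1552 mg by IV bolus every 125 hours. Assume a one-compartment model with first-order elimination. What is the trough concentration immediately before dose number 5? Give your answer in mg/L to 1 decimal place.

f = (1/2)^(τ/t½) = (1/2)^(125/33) ≈ 0.0724.
C₀ = D/Vd = 1552/236 ≈ 6.576 mg/L.
Before the 5th dose, 4 doses have been given. Superposition: Cmin = C₀·(f + f² + … + f^4).
≈ 6.576 × (0.0724 + 0.0052 + 0.0004 + 0.0000) ≈ 6.576 × 0.0780 ≈ 0.513 mg/L.

0.5 mg/L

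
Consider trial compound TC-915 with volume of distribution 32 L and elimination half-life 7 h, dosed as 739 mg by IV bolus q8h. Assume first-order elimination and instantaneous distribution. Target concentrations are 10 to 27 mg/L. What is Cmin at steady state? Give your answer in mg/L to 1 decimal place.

19.1 mg/L

Over one 8-h interval, 8/7 ≈ 1.1429 half-lives elapse, leaving f ≈ 0.4529 of each dose.
Single-dose peak C₀ = D/Vd = 739/32 ≈ 23.094 mg/L.
Steady-state trough Cmin,ss = C₀·f/(1−f) ≈ 23.094 × 0.4529/0.5471 ≈ 19.118 mg/L.
Trough 19.1 mg/L vs MEC 10 mg/L: adequate.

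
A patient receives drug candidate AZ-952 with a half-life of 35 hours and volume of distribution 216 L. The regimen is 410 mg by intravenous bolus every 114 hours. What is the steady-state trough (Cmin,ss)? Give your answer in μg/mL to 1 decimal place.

0.2 μg/mL

Over one 114-h interval, 114/35 ≈ 3.2571 half-lives elapse, leaving f ≈ 0.1046 of each dose.
At steady state, accumulation factor R = 1/(1 − e^(−kτ)) ≈ 1.1168.
Each bolus raises the concentration by D/Vd = 410/216 ≈ 1.898 μg/mL.
Cmax,ss = C₀/(1 − f) ≈ 1.898/0.8954 ≈ 2.120 μg/mL.
One interval later, Cmin,ss = Cmax,ss·e^(−kτ) ≈ 2.120 × 0.1046 ≈ 0.222 μg/mL.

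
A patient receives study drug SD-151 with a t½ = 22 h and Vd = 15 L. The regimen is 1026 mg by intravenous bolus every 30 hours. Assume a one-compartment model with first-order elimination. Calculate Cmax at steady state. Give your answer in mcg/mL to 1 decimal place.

τ/t½ = 30/22 ≈ 1.3636, so fraction remaining f = (1/2)^(30/22) ≈ 0.3886.
At steady state, accumulation factor R = 1/(1 − e^(−kτ)) ≈ 1.6356.
Each bolus raises the concentration by D/Vd = 1026/15 ≈ 68.400 mcg/mL.
Steady-state peak Cmax,ss = C₀·R ≈ 68.400 × 1.6356 ≈ 111.875 mcg/mL.

111.9 mcg/mL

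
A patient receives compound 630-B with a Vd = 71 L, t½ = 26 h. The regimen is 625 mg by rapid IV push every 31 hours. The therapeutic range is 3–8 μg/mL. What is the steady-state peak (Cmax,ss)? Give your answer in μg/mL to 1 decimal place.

15.7 μg/mL

τ/t½ = 31/26 ≈ 1.1923, so fraction remaining f = (1/2)^(31/26) ≈ 0.4376.
Accumulation ratio R = 1/(1 − f) ≈ 1/0.5624 ≈ 1.7781.
Each bolus raises the concentration by D/Vd = 625/71 ≈ 8.803 μg/mL.
Steady-state peak Cmax,ss = C₀·R ≈ 8.803 × 1.7781 ≈ 15.653 μg/mL.
Peak 15.7 μg/mL vs MTC 8 μg/mL: exceeds toxic threshold.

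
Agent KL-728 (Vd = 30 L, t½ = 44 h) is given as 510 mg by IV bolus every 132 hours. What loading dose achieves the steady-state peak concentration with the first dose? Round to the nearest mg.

583 mg

f = (1/2)^(132/44) ≈ 0.125000; accumulation ratio R = 1/(1−f) ≈ 1.14286.
Loading dose to hit Cmax,ss on first dose: D_load = D_maint·R ≈ 510 × 1.14286 ≈ 582.86 mg.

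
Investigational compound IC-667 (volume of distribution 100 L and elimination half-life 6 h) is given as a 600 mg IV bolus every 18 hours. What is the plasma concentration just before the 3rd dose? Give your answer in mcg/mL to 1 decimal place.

f = (1/2)^(τ/t½) = (1/2)^(18/6) ≈ 0.1250.
C₀ = D/Vd = 600/100 ≈ 6.000 mcg/mL.
Before the 3rd dose, 2 doses have been given. Superposition: Cmin = C₀·(f + f²).
≈ 6.000 × (0.1250 + 0.0156) ≈ 6.000 × 0.1406 ≈ 0.844 mcg/mL.

0.8 mcg/mL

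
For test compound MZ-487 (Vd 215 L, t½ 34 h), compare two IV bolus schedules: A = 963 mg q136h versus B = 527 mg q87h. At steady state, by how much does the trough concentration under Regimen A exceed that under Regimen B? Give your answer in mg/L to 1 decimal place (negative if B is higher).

-0.2 mg/L

Regimen A: f = (1/2)^(136/34) ≈ 0.0625; Cmin,ss = (963/215)·f/(1−f) ≈ 0.299 mg/L.
Regimen B: f = (1/2)^(87/34) ≈ 0.1697; Cmin,ss = (527/215)·f/(1−f) ≈ 0.501 mg/L.
Difference ≈ 0.299 − 0.501 ≈ -0.202 mg/L.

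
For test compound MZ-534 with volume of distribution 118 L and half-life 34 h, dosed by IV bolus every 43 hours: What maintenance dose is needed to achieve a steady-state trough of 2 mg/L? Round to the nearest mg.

τ/t½ = 43/34 ≈ 1.2647, so f = (1/2)^(43/34) ≈ 0.416184.
Cmin,ss = (D/Vd)·f/(1−f), so D = Cmin,ss·Vd·(1−f)/f.
D = 2 × 118 × (1−f)/f ≈ 2 × 118 × 1.40278 ≈ 331.06 mg.

331 mg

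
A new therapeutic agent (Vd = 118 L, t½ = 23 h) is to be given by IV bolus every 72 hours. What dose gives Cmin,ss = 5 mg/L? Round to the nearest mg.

4577 mg

τ/t½ = 72/23 ≈ 3.1304, so f = (1/2)^(72/23) ≈ 0.114195.
Cmin,ss = (D/Vd)·f/(1−f), so D = Cmin,ss·Vd·(1−f)/f.
D = 5 × 118 × (1−f)/f ≈ 5 × 118 × 7.75695 ≈ 4576.60 mg.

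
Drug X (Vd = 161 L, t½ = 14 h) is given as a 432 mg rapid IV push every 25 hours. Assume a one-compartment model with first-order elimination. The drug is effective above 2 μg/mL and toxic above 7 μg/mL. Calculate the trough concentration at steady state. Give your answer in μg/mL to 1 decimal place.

Over one 25-h interval, 25/14 ≈ 1.7857 half-lives elapse, leaving f ≈ 0.2900 of each dose.
At steady state, accumulation factor R = 1/(1 − e^(−kτ)) ≈ 1.4085.
Each bolus raises the concentration by D/Vd = 432/161 ≈ 2.683 μg/mL.
Cmax,ss = C₀/(1 − f) ≈ 2.683/0.7100 ≈ 3.779 μg/mL.
Steady-state trough Cmin,ss = Cmax,ss·f ≈ 3.779 × 0.2900 ≈ 1.096 μg/mL.
Trough 1.1 μg/mL vs MEC 2 μg/mL: subtherapeutic.

1.1 μg/mL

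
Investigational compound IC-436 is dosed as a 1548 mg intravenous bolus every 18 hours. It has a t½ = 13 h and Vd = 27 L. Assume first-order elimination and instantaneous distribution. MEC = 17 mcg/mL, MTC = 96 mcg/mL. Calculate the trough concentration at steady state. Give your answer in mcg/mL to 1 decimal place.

35.6 mcg/mL

Over one 18-h interval, 18/13 ≈ 1.3846 half-lives elapse, leaving f ≈ 0.3830 of each dose.
Accumulation ratio R = 1/(1 − f) ≈ 1/0.6170 ≈ 1.6207.
Each bolus raises the concentration by D/Vd = 1548/27 ≈ 57.333 mcg/mL.
Steady-state peak Cmax,ss = C₀·R ≈ 57.333 × 1.6207 ≈ 92.920 mcg/mL.
One interval later, Cmin,ss = Cmax,ss·e^(−kτ) ≈ 92.920 × 0.3830 ≈ 35.588 mcg/mL.
Trough 35.6 mcg/mL vs MEC 17 mcg/mL: adequate.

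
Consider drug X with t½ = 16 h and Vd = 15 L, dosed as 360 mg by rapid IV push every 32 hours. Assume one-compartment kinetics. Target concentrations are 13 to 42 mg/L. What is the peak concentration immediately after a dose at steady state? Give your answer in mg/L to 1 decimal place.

The dosing interval is 2 half-lives, so f = 2^(−2) = 0.25.
Accumulation ratio R = 1/(1 − f) = 1/0.75 = 4/3.
Single-dose peak C₀ = D/Vd = 360/15 = 24 mg/L.
Steady-state peak Cmax,ss = C₀·R = 24 × 4/3 ≈ 32.000 mg/L.
Peak 32.0 mg/L vs MTC 42 mg/L: below toxic threshold.

32.0 mg/L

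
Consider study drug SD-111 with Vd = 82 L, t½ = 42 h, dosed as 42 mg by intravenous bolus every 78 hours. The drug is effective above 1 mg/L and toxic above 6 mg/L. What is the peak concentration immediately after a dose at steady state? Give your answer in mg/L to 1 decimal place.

0.7 mg/L

Over one 78-h interval, 78/42 ≈ 1.8571 half-lives elapse, leaving f ≈ 0.2760 of each dose.
Accumulation ratio R = 1/(1 − f) ≈ 1/0.7240 ≈ 1.3812.
Single-dose peak C₀ = D/Vd = 42/82 ≈ 0.512 mg/L.
Steady-state peak Cmax,ss = C₀·R ≈ 0.512 × 1.3812 ≈ 0.707 mg/L.
Peak 0.7 mg/L vs MTC 6 mg/L: below toxic threshold.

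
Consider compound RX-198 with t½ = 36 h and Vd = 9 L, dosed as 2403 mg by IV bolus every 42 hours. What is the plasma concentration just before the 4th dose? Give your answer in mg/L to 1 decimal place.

f = (1/2)^(τ/t½) = (1/2)^(42/36) ≈ 0.4454.
C₀ = D/Vd = 2403/9 ≈ 267.000 mg/L.
Before the 4th dose, 3 doses have been given. Superposition: Cmin = C₀·(f + f² + … + f^3).
≈ 267.000 × (0.4454 + 0.1984 + 0.0884) ≈ 267.000 × 0.7322 ≈ 195.497 mg/L.

195.5 mg/L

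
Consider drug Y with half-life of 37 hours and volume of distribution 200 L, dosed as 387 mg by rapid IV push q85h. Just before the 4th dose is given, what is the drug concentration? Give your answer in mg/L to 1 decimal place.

f = (1/2)^(τ/t½) = (1/2)^(85/37) ≈ 0.2034.
C₀ = D/Vd = 387/200 ≈ 1.935 mg/L.
Before the 4th dose, 3 doses have been given. Superposition: Cmin = C₀·(f + f² + … + f^3).
≈ 1.935 × (0.2034 + 0.0414 + 0.0084) ≈ 1.935 × 0.2532 ≈ 0.490 mg/L.

0.5 mg/L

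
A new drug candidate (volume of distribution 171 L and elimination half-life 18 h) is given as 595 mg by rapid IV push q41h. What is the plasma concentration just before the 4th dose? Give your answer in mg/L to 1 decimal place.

f = (1/2)^(τ/t½) = (1/2)^(41/18) ≈ 0.2062.
C₀ = D/Vd = 595/171 ≈ 3.480 mg/L.
Before the 4th dose, 3 doses have been given. Superposition: Cmin = C₀·(f + f² + … + f^3).
≈ 3.480 × (0.2062 + 0.0425 + 0.0088) ≈ 3.480 × 0.2575 ≈ 0.896 mg/L.

0.9 mg/L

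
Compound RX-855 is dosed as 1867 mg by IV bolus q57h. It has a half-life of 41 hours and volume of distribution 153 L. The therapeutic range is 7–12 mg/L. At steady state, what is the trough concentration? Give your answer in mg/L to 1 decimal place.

k = ln2/t½ = ln2/41 ≈ 0.016906 h⁻¹; fraction remaining f = e^(−kτ) = e^(−0.016906×57) ≈ 0.3815.
Accumulation ratio R = 1/(1 − f) ≈ 1/0.6185 ≈ 1.6168.
Each bolus raises the concentration by D/Vd = 1867/153 ≈ 12.203 mg/L.
Cmax,ss = C₀/(1 − f) ≈ 12.203/0.6185 ≈ 19.730 mg/L.
One interval later, Cmin,ss = Cmax,ss·e^(−kτ) ≈ 19.730 × 0.3815 ≈ 7.527 mg/L.
Trough 7.5 mg/L vs MEC 7 mg/L: adequate.

7.5 mg/L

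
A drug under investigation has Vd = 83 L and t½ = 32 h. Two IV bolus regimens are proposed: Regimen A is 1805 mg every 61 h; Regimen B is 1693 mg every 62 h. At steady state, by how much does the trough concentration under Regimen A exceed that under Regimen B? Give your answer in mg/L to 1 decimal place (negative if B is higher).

0.7 mg/L

Regimen A: f = (1/2)^(61/32) ≈ 0.2668; Cmin,ss = (1805/83)·f/(1−f) ≈ 7.913 mg/L.
Regimen B: f = (1/2)^(62/32) ≈ 0.2611; Cmin,ss = (1693/83)·f/(1−f) ≈ 7.208 mg/L.
Difference ≈ 7.913 − 7.208 ≈ 0.705 mg/L.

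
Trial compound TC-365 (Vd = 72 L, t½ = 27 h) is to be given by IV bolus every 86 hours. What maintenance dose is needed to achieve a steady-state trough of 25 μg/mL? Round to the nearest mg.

14572 mg

τ/t½ = 86/27 ≈ 3.1852, so f = (1/2)^(86/27) ≈ 0.109942.
Cmin,ss = (D/Vd)·f/(1−f), so D = Cmin,ss·Vd·(1−f)/f.
D = 25 × 72 × (1−f)/f ≈ 25 × 72 × 8.09571 ≈ 14572.28 mg.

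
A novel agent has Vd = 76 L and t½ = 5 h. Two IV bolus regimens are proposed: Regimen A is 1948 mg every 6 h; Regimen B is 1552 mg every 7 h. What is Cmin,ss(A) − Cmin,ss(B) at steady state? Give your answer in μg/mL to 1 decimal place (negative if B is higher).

7.3 μg/mL

Regimen A: f = (1/2)^(6/5) ≈ 0.4353; Cmin,ss = (1948/76)·f/(1−f) ≈ 19.758 μg/mL.
Regimen B: f = (1/2)^(7/5) ≈ 0.3789; Cmin,ss = (1552/76)·f/(1−f) ≈ 12.458 μg/mL.
Difference ≈ 19.758 − 12.458 ≈ 7.300 μg/mL.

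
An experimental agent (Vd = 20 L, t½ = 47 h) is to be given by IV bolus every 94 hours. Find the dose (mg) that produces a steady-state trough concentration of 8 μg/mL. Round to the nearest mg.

τ/t½ = 94/47 ≈ 2, so f = (1/2)^(94/47) ≈ 0.250000.
Cmin,ss = (D/Vd)·f/(1−f), so D = Cmin,ss·Vd·(1−f)/f.
D = 8 × 20 × (1−f)/f ≈ 8 × 20 × 3.00000 ≈ 480.00 mg.

480 mg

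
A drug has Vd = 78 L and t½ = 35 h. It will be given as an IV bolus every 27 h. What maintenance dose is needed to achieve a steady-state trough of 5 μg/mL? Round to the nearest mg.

276 mg

τ/t½ = 27/35 ≈ 0.77143, so f = (1/2)^(27/35) ≈ 0.585837.
Cmin,ss = (D/Vd)·f/(1−f), so D = Cmin,ss·Vd·(1−f)/f.
D = 5 × 78 × (1−f)/f ≈ 5 × 78 × 0.70696 ≈ 275.71 mg.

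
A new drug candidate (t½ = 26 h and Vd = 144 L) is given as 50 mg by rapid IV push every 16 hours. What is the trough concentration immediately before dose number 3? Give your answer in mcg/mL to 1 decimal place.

f = (1/2)^(τ/t½) = (1/2)^(16/26) ≈ 0.6528.
C₀ = D/Vd = 50/144 ≈ 0.347 mcg/mL.
Before the 3rd dose, 2 doses have been given. Superposition: Cmin = C₀·(f + f²).
≈ 0.347 × (0.6528 + 0.4261) ≈ 0.347 × 1.0789 ≈ 0.374 mcg/mL.

0.4 mcg/mL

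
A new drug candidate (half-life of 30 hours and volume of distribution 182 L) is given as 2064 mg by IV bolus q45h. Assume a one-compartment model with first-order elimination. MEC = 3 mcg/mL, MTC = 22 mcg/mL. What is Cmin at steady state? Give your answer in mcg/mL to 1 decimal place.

Over one 45-h interval, 45/30 ≈ 1.5 half-lives elapse, leaving f ≈ 0.3536 of each dose.
At steady state, accumulation factor R = 1/(1 − e^(−kτ)) ≈ 1.5470.
Single-dose peak C₀ = D/Vd = 2064/182 ≈ 11.341 mcg/mL.
Cmax,ss = C₀/(1 − f) ≈ 11.341/0.6464 ≈ 17.545 mcg/mL.
Steady-state trough Cmin,ss = Cmax,ss·f ≈ 17.545 × 0.3536 ≈ 6.204 mcg/mL.
Trough 6.2 mcg/mL vs MEC 3 mcg/mL: adequate.

6.2 mcg/mL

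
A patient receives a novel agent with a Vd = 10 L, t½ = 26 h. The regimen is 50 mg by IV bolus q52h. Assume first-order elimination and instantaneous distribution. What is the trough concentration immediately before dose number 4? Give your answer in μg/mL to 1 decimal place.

1.6 μg/mL

f = (1/2)^(τ/t½) = (1/2)^(52/26) ≈ 0.2500.
C₀ = D/Vd = 50/10 ≈ 5.000 μg/mL.
Before the 4th dose, 3 doses have been given. Superposition: Cmin = C₀·(f + f² + … + f^3).
≈ 5.000 × (0.2500 + 0.0625 + 0.0156) ≈ 5.000 × 0.3281 ≈ 1.641 μg/mL.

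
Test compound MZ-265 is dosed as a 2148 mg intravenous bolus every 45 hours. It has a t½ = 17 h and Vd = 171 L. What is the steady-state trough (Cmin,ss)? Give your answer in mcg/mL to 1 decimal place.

k = ln2/t½ = ln2/17 ≈ 0.040773 h⁻¹; fraction remaining f = e^(−kτ) = e^(−0.040773×45) ≈ 0.1596.
At steady state, accumulation factor R = 1/(1 − e^(−kτ)) ≈ 1.1899.
Each bolus raises the concentration by D/Vd = 2148/171 ≈ 12.561 mcg/mL.
Cmax,ss = C₀/(1 − f) ≈ 12.561/0.8404 ≈ 14.946 mcg/mL.
Steady-state trough Cmin,ss = Cmax,ss·f ≈ 14.946 × 0.1596 ≈ 2.385 mcg/mL.

2.4 mcg/mL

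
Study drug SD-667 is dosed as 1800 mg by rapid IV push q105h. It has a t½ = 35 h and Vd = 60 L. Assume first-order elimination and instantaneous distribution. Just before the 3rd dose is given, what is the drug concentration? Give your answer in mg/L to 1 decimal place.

f = (1/2)^(τ/t½) = (1/2)^(105/35) ≈ 0.1250.
C₀ = D/Vd = 1800/60 ≈ 30.000 mg/L.
Before the 3rd dose, 2 doses have been given. Superposition: Cmin = C₀·(f + f²).
≈ 30.000 × (0.1250 + 0.0156) ≈ 30.000 × 0.1406 ≈ 4.218 mg/L.

4.2 mg/L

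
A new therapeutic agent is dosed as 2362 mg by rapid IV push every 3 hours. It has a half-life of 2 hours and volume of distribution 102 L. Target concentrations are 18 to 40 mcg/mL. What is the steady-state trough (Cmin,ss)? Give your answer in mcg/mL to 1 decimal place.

12.7 mcg/mL

τ/t½ = 3/2 ≈ 1.5, so fraction remaining f = (1/2)^(3/2) ≈ 0.3536.
At steady state, accumulation factor R = 1/(1 − e^(−kτ)) ≈ 1.5470.
Single-dose peak C₀ = D/Vd = 2362/102 ≈ 23.157 mcg/mL.
Cmax,ss = C₀/(1 − f) ≈ 23.157/0.6464 ≈ 35.825 mcg/mL.
Steady-state trough Cmin,ss = Cmax,ss·f ≈ 35.825 × 0.3536 ≈ 12.668 mcg/mL.
Trough 12.7 mcg/mL vs MEC 18 mcg/mL: subtherapeutic.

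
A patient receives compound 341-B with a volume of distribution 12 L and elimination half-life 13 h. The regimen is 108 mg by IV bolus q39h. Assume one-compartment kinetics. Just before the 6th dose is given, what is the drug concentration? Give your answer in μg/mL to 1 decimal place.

f = (1/2)^(τ/t½) = (1/2)^(39/13) ≈ 0.1250.
C₀ = D/Vd = 108/12 ≈ 9.000 μg/mL.
Before the 6th dose, 5 doses have been given. Superposition: Cmin = C₀·(f + f² + … + f^5).
≈ 9.000 × (0.1250 + 0.0156 + 0.0020 + 0.0002 + 0.0000) ≈ 9.000 × 0.1428 ≈ 1.285 μg/mL.

1.3 μg/mL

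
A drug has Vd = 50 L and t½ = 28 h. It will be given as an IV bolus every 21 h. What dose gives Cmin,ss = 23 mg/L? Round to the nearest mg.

784 mg

τ/t½ = 21/28 ≈ 0.75, so f = (1/2)^(21/28) ≈ 0.594604.
Cmin,ss = (D/Vd)·f/(1−f), so D = Cmin,ss·Vd·(1−f)/f.
D = 23 × 50 × (1−f)/f ≈ 23 × 50 × 0.68179 ≈ 784.06 mg.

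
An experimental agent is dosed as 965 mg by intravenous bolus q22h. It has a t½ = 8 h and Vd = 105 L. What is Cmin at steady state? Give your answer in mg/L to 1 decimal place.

k = ln2/t½ = ln2/8 ≈ 0.086643 h⁻¹; fraction remaining f = e^(−kτ) = e^(−0.086643×22) ≈ 0.1487.
Single-dose peak C₀ = D/Vd = 965/105 ≈ 9.190 mg/L.
Steady-state trough Cmin,ss = C₀·f/(1−f) ≈ 9.190 × 0.1487/0.8513 ≈ 1.605 mg/L.

1.6 mg/L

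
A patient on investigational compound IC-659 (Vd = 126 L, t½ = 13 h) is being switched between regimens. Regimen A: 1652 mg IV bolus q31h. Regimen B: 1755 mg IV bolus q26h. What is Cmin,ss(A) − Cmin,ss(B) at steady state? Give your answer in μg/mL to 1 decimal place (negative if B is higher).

Regimen A: f = (1/2)^(31/13) ≈ 0.1915; Cmin,ss = (1652/126)·f/(1−f) ≈ 3.105 μg/mL.
Regimen B: f = (1/2)^(26/13) ≈ 0.2500; Cmin,ss = (1755/126)·f/(1−f) ≈ 4.643 μg/mL.
Difference ≈ 3.105 − 4.643 ≈ -1.538 μg/mL.

-1.5 μg/mL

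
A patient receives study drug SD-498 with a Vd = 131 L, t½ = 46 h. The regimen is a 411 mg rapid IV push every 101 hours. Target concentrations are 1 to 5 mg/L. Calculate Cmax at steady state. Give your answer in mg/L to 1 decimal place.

4.0 mg/L

k = ln2/t½ = ln2/46 ≈ 0.015068 h⁻¹; fraction remaining f = e^(−kτ) = e^(−0.015068×101) ≈ 0.2183.
At steady state, accumulation factor R = 1/(1 − e^(−kτ)) ≈ 1.2793.
Single-dose peak C₀ = D/Vd = 411/131 ≈ 3.137 mg/L.
Steady-state peak Cmax,ss = C₀·R ≈ 3.137 × 1.2793 ≈ 4.013 mg/L.
Peak 4.0 mg/L vs MTC 5 mg/L: below toxic threshold.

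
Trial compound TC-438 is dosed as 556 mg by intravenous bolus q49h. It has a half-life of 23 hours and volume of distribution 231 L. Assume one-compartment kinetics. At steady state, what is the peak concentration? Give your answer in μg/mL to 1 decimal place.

τ/t½ = 49/23 ≈ 2.1304, so fraction remaining f = (1/2)^(49/23) ≈ 0.2284.
Accumulation ratio R = 1/(1 − f) ≈ 1/0.7716 ≈ 1.2960.
Single-dose peak C₀ = D/Vd = 556/231 ≈ 2.407 μg/mL.
Steady-state peak Cmax,ss = C₀·R ≈ 2.407 × 1.2960 ≈ 3.119 μg/mL.

3.1 μg/mL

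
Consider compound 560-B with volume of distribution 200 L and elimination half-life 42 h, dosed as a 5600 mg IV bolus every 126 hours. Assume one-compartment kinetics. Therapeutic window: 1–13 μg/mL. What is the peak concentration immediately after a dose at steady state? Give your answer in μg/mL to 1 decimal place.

32.0 μg/mL

The dosing interval is 3 half-lives, so f = 2^(−3) = 0.125.
At steady state, R = 1/(1 − 0.125) = 8/7.
Single-dose peak C₀ = D/Vd = 5600/200 = 28 μg/mL.
Steady-state peak Cmax,ss = C₀·R = 28 × 8/7 ≈ 32.000 μg/mL.
Peak 32.0 μg/mL vs MTC 13 μg/mL: exceeds toxic threshold.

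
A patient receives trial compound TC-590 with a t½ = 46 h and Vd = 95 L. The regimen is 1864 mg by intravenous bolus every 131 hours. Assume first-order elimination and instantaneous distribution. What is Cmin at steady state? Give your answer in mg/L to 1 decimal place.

k = ln2/t½ = ln2/46 ≈ 0.015068 h⁻¹; fraction remaining f = e^(−kτ) = e^(−0.015068×131) ≈ 0.1389.
Each bolus raises the concentration by D/Vd = 1864/95 ≈ 19.621 mg/L.
Steady-state trough Cmin,ss = C₀·f/(1−f) ≈ 19.621 × 0.1389/0.8611 ≈ 3.165 mg/L.

3.2 mg/L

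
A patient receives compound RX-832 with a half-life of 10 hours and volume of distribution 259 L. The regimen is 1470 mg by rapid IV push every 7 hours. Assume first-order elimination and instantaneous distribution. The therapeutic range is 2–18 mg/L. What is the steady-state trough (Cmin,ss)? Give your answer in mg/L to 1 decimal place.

9.1 mg/L

Over one 7-h interval, 7/10 ≈ 0.7 half-lives elapse, leaving f ≈ 0.6156 of each dose.
Accumulation ratio R = 1/(1 − f) ≈ 1/0.3844 ≈ 2.6015.
Single-dose peak C₀ = D/Vd = 1470/259 ≈ 5.676 mg/L.
Cmax,ss = C₀/(1 − f) ≈ 5.676/0.3844 ≈ 14.766 mg/L.
Steady-state trough Cmin,ss = Cmax,ss·f ≈ 14.766 × 0.6156 ≈ 9.090 mg/L.
Trough 9.1 mg/L vs MEC 2 mg/L: adequate.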